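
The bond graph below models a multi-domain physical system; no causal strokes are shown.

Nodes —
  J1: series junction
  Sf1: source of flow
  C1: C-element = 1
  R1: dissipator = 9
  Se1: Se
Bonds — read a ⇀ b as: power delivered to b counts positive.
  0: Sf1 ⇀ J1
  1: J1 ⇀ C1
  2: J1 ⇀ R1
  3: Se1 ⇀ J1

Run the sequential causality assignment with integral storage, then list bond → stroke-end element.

β0 stroke at Sf1
β1 stroke at J1
β2 stroke at J1
β3 stroke at J1

#0 →Sf1  (Sf1: flow source, stroke at near end)
#3 →J1  (Se1 (Se) sets effort on bond)
#1 →J1  (1-jn J1 has f-setter on 0)
#2 →J1  (J1: bond 0 brought flow, rest push out)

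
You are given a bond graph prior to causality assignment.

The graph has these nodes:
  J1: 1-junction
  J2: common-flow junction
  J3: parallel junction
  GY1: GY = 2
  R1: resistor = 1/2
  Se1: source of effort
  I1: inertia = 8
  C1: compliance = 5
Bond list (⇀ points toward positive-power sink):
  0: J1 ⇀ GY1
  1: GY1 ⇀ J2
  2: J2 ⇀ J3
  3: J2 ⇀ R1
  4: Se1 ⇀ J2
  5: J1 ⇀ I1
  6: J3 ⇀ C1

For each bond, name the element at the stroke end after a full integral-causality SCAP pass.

#0 →J1
#1 →J2
#2 →J2
#3 →R1
#4 →J2
#5 →I1
#6 →J3

#4 |J2  (Se1 fixes effort; stroke away)
#5 |I1  (I1 outputs flow p/I1)
#0 |J1  (1-jn J1 has f-setter on 5)
#1 |J2  (GY GY1: same side as bond 0)
#6 |J3  (C1: C, integral causality)
#2 |J2  (J3: bond 6 brought effort, rest push out)
#3 |R1  (only one flow-in slot at J2)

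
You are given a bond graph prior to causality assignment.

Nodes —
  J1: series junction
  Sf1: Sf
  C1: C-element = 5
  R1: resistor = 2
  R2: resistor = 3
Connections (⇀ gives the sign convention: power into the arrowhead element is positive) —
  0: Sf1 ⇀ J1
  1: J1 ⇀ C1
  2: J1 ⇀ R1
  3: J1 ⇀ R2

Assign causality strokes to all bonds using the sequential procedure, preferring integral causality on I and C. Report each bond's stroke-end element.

β0 →Sf1
β1 →J1
β2 →J1
β3 →J1

bond 0 →Sf1  (source Sf1 imposes f)
bond 1 →J1  (J1: bond 0 brought flow, rest push out)
bond 2 →J1  (common-f at J1 fixed by 0)
bond 3 →J1  (common-f at J1 fixed by 0)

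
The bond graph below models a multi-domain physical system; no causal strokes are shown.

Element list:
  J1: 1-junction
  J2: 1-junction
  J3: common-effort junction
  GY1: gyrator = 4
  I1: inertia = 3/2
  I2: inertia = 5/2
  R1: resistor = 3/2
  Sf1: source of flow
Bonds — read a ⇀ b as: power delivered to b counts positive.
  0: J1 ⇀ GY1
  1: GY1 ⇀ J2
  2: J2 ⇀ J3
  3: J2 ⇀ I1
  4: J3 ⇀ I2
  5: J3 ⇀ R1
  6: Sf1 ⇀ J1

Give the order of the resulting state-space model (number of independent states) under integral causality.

2  (I1, I2 all integral)

b6 stroke→Sf1  (Sf1 (Sf) sets flow on bond)
b0 stroke→J1  (J1 flow already set via bond 6)
b1 stroke→J2  (GY GY1: same side as bond 0)
b3 stroke→I1  (prefer integral on I1)
b2 stroke→J2  (J2 flow already set via bond 3)
b4 stroke→I2  (I2 outputs flow p/I2)
b5 stroke→J3  (J3: last free bond brings effort in)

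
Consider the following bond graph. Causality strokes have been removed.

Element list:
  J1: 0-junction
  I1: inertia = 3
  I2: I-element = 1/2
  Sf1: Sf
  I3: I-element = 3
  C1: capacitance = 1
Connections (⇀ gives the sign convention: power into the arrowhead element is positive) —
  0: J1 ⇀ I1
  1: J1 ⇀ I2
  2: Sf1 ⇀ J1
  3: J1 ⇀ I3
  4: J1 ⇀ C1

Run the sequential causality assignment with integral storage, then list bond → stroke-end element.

β2 |Sf1  (Sf1: flow source, stroke at near end)
β0 |I1  (I1 outputs flow p/I1)
β1 |I2  (I2 integral (f out))
β3 |I3  (I3: I, integral causality)
β4 |J1  (closing 0-jn rule on J1)

β0 stroke→I1
β1 stroke→I2
β2 stroke→Sf1
β3 stroke→I3
β4 stroke→J1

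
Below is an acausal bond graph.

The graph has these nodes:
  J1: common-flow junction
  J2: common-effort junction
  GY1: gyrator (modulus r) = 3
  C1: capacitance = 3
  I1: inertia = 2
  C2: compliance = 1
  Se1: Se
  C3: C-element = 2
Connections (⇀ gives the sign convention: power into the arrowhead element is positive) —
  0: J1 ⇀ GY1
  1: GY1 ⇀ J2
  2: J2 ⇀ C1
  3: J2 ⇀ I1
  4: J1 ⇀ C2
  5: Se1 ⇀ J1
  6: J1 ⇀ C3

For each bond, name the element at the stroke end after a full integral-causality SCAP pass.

b5 stroke at J1  (Se1 (Se) sets effort on bond)
b2 stroke at J2  (prefer integral on C1)
b1 stroke at GY1  (J2 effort already set via bond 2)
b3 stroke at I1  (J2 effort already set via bond 2)
b0 stroke at GY1  (GY1: gyrator matches bond 1)
b4 stroke at J1  (J1: bond 0 brought flow, rest push out)
b6 stroke at J1  (1-jn J1 has f-setter on 0)

b0 stroke at GY1
b1 stroke at GY1
b2 stroke at J2
b3 stroke at I1
b4 stroke at J1
b5 stroke at J1
b6 stroke at J1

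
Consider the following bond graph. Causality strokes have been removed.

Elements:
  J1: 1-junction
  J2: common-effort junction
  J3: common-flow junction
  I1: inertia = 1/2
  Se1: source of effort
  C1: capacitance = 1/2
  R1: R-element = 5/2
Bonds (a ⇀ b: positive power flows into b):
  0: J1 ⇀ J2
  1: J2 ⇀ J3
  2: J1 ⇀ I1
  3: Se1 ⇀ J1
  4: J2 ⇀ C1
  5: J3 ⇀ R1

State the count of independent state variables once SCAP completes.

2  (C1, I1 all integral)

b3 |J1  (source Se1 imposes e)
b2 |I1  (I1 outputs flow p/I1)
b0 |J1  (J1: bond 2 brought flow, rest push out)
b4 |J2  (C1: C, integral causality)
b1 |J3  (common-e at J2 fixed by 4)
b5 |R1  (closing 1-jn rule on J3)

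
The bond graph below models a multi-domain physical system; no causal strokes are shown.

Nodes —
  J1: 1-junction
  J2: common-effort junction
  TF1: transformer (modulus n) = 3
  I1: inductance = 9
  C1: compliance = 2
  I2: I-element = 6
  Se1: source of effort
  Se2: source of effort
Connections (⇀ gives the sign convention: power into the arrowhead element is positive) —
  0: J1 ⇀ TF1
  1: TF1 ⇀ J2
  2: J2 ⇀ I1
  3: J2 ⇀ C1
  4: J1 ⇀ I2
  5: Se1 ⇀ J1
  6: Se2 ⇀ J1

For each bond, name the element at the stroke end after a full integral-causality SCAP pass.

β5 |J1  (Se1 fixes effort; stroke away)
β6 |J1  (Se2 fixes effort; stroke away)
β2 |I1  (I1 outputs flow p/I1)
β3 |J2  (C1 integral (e out))
β1 |TF1  (0-jn J2 has e-setter on 3)
β0 |J1  (TF1 one-in-one-out from 1)
β4 |I2  (J1: last free bond brings flow in)

#0 |J1
#1 |TF1
#2 |I1
#3 |J2
#4 |I2
#5 |J1
#6 |J1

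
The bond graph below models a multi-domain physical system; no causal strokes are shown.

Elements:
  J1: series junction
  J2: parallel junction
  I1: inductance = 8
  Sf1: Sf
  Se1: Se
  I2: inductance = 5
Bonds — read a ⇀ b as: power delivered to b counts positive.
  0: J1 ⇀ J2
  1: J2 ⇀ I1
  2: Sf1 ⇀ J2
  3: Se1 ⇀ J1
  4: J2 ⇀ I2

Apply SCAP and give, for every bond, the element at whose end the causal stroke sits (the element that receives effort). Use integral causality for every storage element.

β0 stroke→J2
β1 stroke→I1
β2 stroke→Sf1
β3 stroke→J1
β4 stroke→I2

b2 →Sf1  (Sf1: flow source, stroke at near end)
b3 →J1  (Se1: effort source, stroke at far end)
b0 →J2  (closing 1-jn rule on J1)
b1 →I1  (J2 effort already set via bond 0)
b4 →I2  (0-jn J2 has e-setter on 0)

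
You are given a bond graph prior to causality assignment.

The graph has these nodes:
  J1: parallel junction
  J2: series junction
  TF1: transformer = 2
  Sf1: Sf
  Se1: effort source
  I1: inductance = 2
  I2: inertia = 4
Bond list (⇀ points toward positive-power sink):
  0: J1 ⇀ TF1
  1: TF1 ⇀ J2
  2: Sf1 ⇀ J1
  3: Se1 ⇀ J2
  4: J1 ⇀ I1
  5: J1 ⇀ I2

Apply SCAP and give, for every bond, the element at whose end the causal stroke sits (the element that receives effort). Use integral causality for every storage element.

#2 |Sf1  (source Sf1 imposes f)
#3 |J2  (Se1 (Se) sets effort on bond)
#1 |TF1  (J2: last free bond brings flow in)
#0 |J1  (TF1: transformer flips bond 1)
#4 |I1  (common-e at J1 fixed by 0)
#5 |I2  (0-jn J1 has e-setter on 0)

b0 |J1
b1 |TF1
b2 |Sf1
b3 |J2
b4 |I1
b5 |I2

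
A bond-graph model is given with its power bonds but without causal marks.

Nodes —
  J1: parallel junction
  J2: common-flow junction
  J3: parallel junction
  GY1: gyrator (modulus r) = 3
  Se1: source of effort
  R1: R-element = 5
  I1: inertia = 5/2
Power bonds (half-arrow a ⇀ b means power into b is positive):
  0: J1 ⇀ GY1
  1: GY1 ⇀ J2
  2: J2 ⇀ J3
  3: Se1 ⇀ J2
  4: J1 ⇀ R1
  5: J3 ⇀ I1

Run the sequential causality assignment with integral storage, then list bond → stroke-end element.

#0 stroke at J1
#1 stroke at J2
#2 stroke at J3
#3 stroke at J2
#4 stroke at R1
#5 stroke at I1

b3 stroke→J2  (Se1 fixes effort; stroke away)
b5 stroke→I1  (prefer integral on I1)
b2 stroke→J3  (J3 needs exactly one e-in)
b1 stroke→J2  (1-jn J2 has f-setter on 2)
b0 stroke→J1  (GY1: gyrator matches bond 1)
b4 stroke→R1  (0-jn J1 has e-setter on 0)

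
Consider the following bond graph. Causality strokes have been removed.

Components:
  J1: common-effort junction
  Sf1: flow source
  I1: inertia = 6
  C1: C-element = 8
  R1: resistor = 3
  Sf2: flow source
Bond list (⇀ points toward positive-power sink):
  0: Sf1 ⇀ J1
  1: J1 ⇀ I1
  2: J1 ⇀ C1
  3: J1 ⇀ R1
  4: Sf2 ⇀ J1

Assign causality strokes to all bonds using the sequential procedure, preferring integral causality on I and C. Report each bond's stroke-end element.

β0 →Sf1  (source Sf1 imposes f)
β4 →Sf2  (Sf2: flow source, stroke at near end)
β1 →I1  (I1 integral (f out))
β2 →J1  (C1 outputs effort q/C1)
β3 →R1  (J1 effort already set via bond 2)

b0 stroke→Sf1
b1 stroke→I1
b2 stroke→J1
b3 stroke→R1
b4 stroke→Sf2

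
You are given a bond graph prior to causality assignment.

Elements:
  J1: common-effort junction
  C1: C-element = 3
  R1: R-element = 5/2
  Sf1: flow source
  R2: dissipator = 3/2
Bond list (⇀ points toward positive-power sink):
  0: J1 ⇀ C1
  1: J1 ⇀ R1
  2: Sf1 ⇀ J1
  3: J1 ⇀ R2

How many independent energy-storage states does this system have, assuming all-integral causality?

1  (C1 all integral)

bond 2 |Sf1  (Sf1 fixes flow; stroke at Sf1)
bond 0 |J1  (C1: C, integral causality)
bond 1 |R1  (common-e at J1 fixed by 0)
bond 3 |R2  (J1: bond 0 brought effort, rest push out)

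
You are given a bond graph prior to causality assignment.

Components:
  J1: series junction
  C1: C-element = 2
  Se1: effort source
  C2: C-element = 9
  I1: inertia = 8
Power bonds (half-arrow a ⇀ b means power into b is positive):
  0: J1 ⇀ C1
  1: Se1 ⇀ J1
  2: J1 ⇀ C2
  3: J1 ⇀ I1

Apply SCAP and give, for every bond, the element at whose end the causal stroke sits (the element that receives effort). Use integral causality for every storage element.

#1 |J1  (source Se1 imposes e)
#0 |J1  (C1 integral (e out))
#2 |J1  (C2: C, integral causality)
#3 |I1  (only one flow-in slot at J1)

#0 |J1
#1 |J1
#2 |J1
#3 |I1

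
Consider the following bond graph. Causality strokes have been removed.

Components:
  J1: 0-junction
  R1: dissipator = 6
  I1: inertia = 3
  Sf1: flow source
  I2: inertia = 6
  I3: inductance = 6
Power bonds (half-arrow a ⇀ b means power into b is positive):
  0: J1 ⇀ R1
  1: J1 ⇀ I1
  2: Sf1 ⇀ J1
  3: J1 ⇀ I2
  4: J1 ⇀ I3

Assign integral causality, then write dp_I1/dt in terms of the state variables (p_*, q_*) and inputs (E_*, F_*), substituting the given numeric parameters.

dp_I1/dt = 6*F_Sf1 - 2*p_I1 - p_I2 - p_I3

β2 stroke→Sf1  (Sf1: flow source, stroke at near end)
β1 stroke→I1  (I1: I, integral causality)
β3 stroke→I2  (prefer integral on I2)
β4 stroke→I3  (prefer integral on I3)
β0 stroke→J1  (closing 0-jn rule on J1)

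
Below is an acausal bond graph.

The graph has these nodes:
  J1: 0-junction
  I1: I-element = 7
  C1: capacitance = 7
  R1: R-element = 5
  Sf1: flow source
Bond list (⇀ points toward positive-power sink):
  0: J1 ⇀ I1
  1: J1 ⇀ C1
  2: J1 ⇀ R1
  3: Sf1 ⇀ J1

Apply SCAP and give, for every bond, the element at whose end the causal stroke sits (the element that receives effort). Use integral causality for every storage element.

b0 stroke at I1
b1 stroke at J1
b2 stroke at R1
b3 stroke at Sf1

#3 →Sf1  (Sf1: flow source, stroke at near end)
#0 →I1  (I1: I, integral causality)
#1 →J1  (C1 outputs effort q/C1)
#2 →R1  (J1 effort already set via bond 1)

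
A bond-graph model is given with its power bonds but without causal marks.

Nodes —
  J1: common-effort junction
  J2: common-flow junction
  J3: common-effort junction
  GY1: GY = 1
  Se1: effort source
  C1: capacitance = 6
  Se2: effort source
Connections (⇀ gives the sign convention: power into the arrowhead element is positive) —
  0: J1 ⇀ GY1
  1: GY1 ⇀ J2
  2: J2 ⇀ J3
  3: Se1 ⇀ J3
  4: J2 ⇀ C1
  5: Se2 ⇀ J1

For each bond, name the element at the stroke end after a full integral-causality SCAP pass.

b3 stroke at J3  (Se1 (Se) sets effort on bond)
b5 stroke at J1  (source Se2 imposes e)
b0 stroke at GY1  (J1 effort already set via bond 5)
b2 stroke at J2  (common-e at J3 fixed by 3)
b1 stroke at GY1  (GY GY1: same side as bond 0)
b4 stroke at J2  (J2 flow already set via bond 1)

b0 |GY1
b1 |GY1
b2 |J2
b3 |J3
b4 |J2
b5 |J1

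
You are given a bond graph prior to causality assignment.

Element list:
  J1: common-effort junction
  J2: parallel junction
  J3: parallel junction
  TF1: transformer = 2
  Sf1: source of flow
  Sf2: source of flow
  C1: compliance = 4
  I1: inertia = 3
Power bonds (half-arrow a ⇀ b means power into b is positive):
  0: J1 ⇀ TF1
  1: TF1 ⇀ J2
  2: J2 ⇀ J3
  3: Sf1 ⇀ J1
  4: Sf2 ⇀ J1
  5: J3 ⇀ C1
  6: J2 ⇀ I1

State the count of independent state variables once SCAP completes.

β3 stroke at Sf1  (source Sf1 imposes f)
β4 stroke at Sf2  (Sf2 (Sf) sets flow on bond)
β0 stroke at J1  (only one effort-in slot at J1)
β1 stroke at TF1  (TF1 one-in-one-out from 0)
β5 stroke at J3  (C1: C, integral causality)
β2 stroke at J2  (J3 effort already set via bond 5)
β6 stroke at I1  (common-e at J2 fixed by 2)

2  (C1, I1 all integral)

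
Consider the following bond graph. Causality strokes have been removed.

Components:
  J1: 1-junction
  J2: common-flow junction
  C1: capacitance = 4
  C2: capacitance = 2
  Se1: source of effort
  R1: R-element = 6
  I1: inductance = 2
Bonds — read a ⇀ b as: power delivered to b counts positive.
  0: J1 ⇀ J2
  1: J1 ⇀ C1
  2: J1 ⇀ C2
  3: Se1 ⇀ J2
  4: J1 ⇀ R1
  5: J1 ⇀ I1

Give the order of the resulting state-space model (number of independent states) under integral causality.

3  (C1, C2, I1 all integral)

β3 stroke→J2  (Se1 fixes effort; stroke away)
β0 stroke→J1  (closing 1-jn rule on J2)
β1 stroke→J1  (C1: C, integral causality)
β2 stroke→J1  (C2 integral (e out))
β5 stroke→I1  (I1 integral (f out))
β4 stroke→J1  (1-jn J1 has f-setter on 5)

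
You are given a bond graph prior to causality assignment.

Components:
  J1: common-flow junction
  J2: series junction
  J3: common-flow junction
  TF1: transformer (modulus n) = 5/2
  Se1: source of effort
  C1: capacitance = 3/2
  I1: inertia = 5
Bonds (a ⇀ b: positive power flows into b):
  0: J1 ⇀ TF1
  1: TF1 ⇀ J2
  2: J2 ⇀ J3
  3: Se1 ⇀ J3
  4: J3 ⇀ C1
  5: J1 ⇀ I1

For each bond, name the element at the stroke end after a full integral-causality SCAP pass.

β0 →J1
β1 →TF1
β2 →J2
β3 →J3
β4 →J3
β5 →I1

#3 →J3  (Se1 fixes effort; stroke away)
#4 →J3  (C1 integral (e out))
#2 →J2  (only one flow-in slot at J3)
#1 →TF1  (J2 needs exactly one f-in)
#0 →J1  (TF1: transformer flips bond 1)
#5 →I1  (closing 1-jn rule on J1)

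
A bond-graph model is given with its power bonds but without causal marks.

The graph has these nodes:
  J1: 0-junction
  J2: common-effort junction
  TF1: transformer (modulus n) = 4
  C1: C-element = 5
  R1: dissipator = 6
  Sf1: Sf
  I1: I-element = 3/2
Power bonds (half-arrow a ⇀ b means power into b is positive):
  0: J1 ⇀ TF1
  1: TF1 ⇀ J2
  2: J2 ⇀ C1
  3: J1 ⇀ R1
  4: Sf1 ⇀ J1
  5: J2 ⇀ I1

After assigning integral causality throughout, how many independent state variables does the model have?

bond 4 stroke at Sf1  (source Sf1 imposes f)
bond 2 stroke at J2  (C1: C, integral causality)
bond 1 stroke at TF1  (J2: bond 2 brought effort, rest push out)
bond 5 stroke at I1  (0-jn J2 has e-setter on 2)
bond 0 stroke at J1  (TF1: transformer flips bond 1)
bond 3 stroke at R1  (J1: bond 0 brought effort, rest push out)

2  (C1, I1 all integral)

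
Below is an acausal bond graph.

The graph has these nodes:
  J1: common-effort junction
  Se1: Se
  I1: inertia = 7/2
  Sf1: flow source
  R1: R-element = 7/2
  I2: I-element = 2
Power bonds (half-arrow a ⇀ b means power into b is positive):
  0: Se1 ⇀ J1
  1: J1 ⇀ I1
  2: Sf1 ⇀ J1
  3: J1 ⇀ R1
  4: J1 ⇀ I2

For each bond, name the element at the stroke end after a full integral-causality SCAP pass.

#0 →J1  (Se1 (Se) sets effort on bond)
#2 →Sf1  (source Sf1 imposes f)
#1 →I1  (common-e at J1 fixed by 0)
#3 →R1  (common-e at J1 fixed by 0)
#4 →I2  (J1: bond 0 brought effort, rest push out)

β0 |J1
β1 |I1
β2 |Sf1
β3 |R1
β4 |I2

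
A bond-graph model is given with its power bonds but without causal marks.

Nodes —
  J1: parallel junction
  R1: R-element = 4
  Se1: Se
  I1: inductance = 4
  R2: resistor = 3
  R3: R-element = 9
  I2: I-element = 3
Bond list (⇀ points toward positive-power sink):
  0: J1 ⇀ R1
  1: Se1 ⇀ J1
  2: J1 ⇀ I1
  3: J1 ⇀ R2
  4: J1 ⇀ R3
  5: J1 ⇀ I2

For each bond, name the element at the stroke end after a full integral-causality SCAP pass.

b1 →J1  (Se1 (Se) sets effort on bond)
b0 →R1  (J1 effort already set via bond 1)
b2 →I1  (common-e at J1 fixed by 1)
b3 →R2  (0-jn J1 has e-setter on 1)
b4 →R3  (J1: bond 1 brought effort, rest push out)
b5 →I2  (common-e at J1 fixed by 1)

bond 0 |R1
bond 1 |J1
bond 2 |I1
bond 3 |R2
bond 4 |R3
bond 5 |I2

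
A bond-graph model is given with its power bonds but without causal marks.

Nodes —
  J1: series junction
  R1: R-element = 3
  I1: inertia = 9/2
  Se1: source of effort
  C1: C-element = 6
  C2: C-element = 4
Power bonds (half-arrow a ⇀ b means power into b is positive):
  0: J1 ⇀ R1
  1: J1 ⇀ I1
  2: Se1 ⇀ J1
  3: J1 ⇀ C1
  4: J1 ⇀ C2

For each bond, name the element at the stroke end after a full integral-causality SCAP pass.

bond 0 stroke at J1
bond 1 stroke at I1
bond 2 stroke at J1
bond 3 stroke at J1
bond 4 stroke at J1

β2 stroke at J1  (source Se1 imposes e)
β1 stroke at I1  (I1 outputs flow p/I1)
β0 stroke at J1  (J1 flow already set via bond 1)
β3 stroke at J1  (1-jn J1 has f-setter on 1)
β4 stroke at J1  (common-f at J1 fixed by 1)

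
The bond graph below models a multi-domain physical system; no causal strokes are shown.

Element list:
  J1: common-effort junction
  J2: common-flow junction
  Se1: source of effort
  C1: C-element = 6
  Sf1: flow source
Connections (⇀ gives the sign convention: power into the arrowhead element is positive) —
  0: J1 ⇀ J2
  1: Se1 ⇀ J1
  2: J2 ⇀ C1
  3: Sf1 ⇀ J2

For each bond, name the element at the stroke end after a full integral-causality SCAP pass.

b1 →J1  (Se1 fixes effort; stroke away)
b3 →Sf1  (Sf1 fixes flow; stroke at Sf1)
b0 →J2  (J1 effort already set via bond 1)
b2 →J2  (common-f at J2 fixed by 3)

bond 0 stroke→J2
bond 1 stroke→J1
bond 2 stroke→J2
bond 3 stroke→Sf1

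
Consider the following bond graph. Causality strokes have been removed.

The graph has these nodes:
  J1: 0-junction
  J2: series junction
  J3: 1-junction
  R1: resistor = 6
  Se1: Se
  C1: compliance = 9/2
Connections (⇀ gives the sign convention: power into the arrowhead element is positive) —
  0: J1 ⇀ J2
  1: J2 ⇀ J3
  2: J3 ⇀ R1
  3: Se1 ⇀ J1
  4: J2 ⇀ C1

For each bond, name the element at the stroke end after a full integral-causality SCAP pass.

b0 |J2
b1 |J3
b2 |R1
b3 |J1
b4 |J2

β3 stroke→J1  (Se1 (Se) sets effort on bond)
β0 stroke→J2  (J1: bond 3 brought effort, rest push out)
β4 stroke→J2  (C1 integral (e out))
β1 stroke→J3  (closing 1-jn rule on J2)
β2 stroke→R1  (closing 1-jn rule on J3)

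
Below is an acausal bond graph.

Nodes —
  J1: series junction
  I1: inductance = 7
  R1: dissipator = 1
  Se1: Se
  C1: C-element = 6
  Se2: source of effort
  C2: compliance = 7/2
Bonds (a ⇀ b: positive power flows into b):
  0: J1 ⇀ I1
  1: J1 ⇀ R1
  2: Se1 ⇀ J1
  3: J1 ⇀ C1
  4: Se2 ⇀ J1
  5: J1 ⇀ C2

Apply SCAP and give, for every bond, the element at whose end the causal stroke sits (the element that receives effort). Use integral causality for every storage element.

bond 0 stroke→I1
bond 1 stroke→J1
bond 2 stroke→J1
bond 3 stroke→J1
bond 4 stroke→J1
bond 5 stroke→J1

β2 stroke→J1  (Se1 (Se) sets effort on bond)
β4 stroke→J1  (Se2 fixes effort; stroke away)
β0 stroke→I1  (prefer integral on I1)
β1 stroke→J1  (common-f at J1 fixed by 0)
β3 stroke→J1  (J1 flow already set via bond 0)
β5 stroke→J1  (J1 flow already set via bond 0)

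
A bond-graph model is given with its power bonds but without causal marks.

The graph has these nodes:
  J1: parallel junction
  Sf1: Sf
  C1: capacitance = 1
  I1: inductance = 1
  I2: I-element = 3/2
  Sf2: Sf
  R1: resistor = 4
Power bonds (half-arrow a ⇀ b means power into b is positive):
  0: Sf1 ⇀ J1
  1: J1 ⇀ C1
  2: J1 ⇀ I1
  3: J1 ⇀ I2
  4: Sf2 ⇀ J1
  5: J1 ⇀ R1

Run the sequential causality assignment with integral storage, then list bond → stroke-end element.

b0 |Sf1  (source Sf1 imposes f)
b4 |Sf2  (Sf2 fixes flow; stroke at Sf2)
b1 |J1  (prefer integral on C1)
b2 |I1  (common-e at J1 fixed by 1)
b3 |I2  (J1: bond 1 brought effort, rest push out)
b5 |R1  (common-e at J1 fixed by 1)

β0 →Sf1
β1 →J1
β2 →I1
β3 →I2
β4 →Sf2
β5 →R1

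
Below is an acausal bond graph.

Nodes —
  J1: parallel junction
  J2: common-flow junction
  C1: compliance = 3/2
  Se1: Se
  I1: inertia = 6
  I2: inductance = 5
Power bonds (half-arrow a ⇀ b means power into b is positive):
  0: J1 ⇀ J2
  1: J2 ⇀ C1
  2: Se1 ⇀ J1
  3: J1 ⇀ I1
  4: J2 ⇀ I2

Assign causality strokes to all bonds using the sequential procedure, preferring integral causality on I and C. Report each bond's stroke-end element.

bond 0 →J2
bond 1 →J2
bond 2 →J1
bond 3 →I1
bond 4 →I2

b2 →J1  (Se1: effort source, stroke at far end)
b0 →J2  (J1: bond 2 brought effort, rest push out)
b3 →I1  (J1: bond 2 brought effort, rest push out)
b1 →J2  (C1 outputs effort q/C1)
b4 →I2  (only one flow-in slot at J2)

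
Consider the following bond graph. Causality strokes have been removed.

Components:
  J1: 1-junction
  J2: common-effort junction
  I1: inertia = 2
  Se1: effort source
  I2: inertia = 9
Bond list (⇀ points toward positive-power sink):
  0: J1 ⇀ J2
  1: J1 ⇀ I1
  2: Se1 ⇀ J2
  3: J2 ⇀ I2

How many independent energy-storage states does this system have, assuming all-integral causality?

2  (I1, I2 all integral)

β2 stroke at J2  (Se1 (Se) sets effort on bond)
β0 stroke at J1  (J2 effort already set via bond 2)
β3 stroke at I2  (0-jn J2 has e-setter on 2)
β1 stroke at I1  (only one flow-in slot at J1)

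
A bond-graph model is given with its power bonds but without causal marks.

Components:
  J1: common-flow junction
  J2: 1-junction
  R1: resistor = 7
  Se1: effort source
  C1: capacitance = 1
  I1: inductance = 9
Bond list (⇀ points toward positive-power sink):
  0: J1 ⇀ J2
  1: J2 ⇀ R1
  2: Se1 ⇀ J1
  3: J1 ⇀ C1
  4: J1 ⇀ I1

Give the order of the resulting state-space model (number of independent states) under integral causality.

β2 |J1  (Se1 fixes effort; stroke away)
β3 |J1  (C1: C, integral causality)
β4 |I1  (I1: I, integral causality)
β0 |J1  (J1 flow already set via bond 4)
β1 |J2  (common-f at J2 fixed by 0)

2  (C1, I1 all integral)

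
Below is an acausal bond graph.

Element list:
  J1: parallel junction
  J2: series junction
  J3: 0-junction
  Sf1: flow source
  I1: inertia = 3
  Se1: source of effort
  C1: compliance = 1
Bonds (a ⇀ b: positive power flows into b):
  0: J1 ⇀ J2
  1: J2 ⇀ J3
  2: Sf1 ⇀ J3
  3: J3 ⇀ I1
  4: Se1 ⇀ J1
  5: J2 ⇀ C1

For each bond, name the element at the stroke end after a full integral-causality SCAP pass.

bond 2 stroke→Sf1  (Sf1: flow source, stroke at near end)
bond 4 stroke→J1  (Se1 (Se) sets effort on bond)
bond 0 stroke→J2  (J1: bond 4 brought effort, rest push out)
bond 3 stroke→I1  (I1 integral (f out))
bond 1 stroke→J3  (only one effort-in slot at J3)
bond 5 stroke→J2  (J2: bond 1 brought flow, rest push out)

#0 stroke→J2
#1 stroke→J3
#2 stroke→Sf1
#3 stroke→I1
#4 stroke→J1
#5 stroke→J2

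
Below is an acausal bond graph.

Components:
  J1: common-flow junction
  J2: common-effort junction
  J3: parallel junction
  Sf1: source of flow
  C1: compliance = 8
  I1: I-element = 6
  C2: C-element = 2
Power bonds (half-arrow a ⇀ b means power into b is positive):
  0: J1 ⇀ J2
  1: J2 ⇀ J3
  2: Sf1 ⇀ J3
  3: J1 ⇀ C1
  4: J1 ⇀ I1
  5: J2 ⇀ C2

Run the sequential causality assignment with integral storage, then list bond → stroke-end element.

#2 →Sf1  (source Sf1 imposes f)
#1 →J3  (J3 needs exactly one e-in)
#3 →J1  (C1: C, integral causality)
#4 →I1  (I1: I, integral causality)
#0 →J1  (1-jn J1 has f-setter on 4)
#5 →J2  (only one effort-in slot at J2)

bond 0 stroke→J1
bond 1 stroke→J3
bond 2 stroke→Sf1
bond 3 stroke→J1
bond 4 stroke→I1
bond 5 stroke→J2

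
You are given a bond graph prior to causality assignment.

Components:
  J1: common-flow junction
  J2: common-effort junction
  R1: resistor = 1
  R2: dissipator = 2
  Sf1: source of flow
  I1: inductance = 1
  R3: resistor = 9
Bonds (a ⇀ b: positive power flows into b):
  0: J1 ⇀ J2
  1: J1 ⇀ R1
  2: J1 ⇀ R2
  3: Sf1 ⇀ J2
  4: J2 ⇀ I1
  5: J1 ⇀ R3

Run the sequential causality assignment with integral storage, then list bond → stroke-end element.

#3 stroke→Sf1  (source Sf1 imposes f)
#4 stroke→I1  (I1: I, integral causality)
#0 stroke→J2  (closing 0-jn rule on J2)
#1 stroke→J1  (1-jn J1 has f-setter on 0)
#2 stroke→J1  (J1: bond 0 brought flow, rest push out)
#5 stroke→J1  (J1 flow already set via bond 0)

bond 0 →J2
bond 1 →J1
bond 2 →J1
bond 3 →Sf1
bond 4 →I1
bond 5 →J1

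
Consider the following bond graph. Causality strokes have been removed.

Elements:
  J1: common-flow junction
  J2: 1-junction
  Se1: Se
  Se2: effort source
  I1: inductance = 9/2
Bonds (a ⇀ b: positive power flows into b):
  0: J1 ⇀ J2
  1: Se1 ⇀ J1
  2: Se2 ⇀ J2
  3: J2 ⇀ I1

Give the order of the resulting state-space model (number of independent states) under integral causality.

1  (I1 all integral)

b1 →J1  (Se1: effort source, stroke at far end)
b2 →J2  (source Se2 imposes e)
b0 →J2  (J1: last free bond brings flow in)
b3 →I1  (J2: last free bond brings flow in)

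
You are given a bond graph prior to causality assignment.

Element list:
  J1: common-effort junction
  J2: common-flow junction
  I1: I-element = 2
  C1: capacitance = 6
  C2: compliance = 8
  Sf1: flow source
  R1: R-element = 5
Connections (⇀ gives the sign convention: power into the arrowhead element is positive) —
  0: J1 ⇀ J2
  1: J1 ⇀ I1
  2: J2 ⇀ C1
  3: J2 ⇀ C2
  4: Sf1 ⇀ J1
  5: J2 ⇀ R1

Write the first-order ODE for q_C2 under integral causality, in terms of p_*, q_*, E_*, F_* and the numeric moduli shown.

dq_C2/dt = F_Sf1 - p_I1/2

#4 |Sf1  (Sf1 fixes flow; stroke at Sf1)
#1 |I1  (I1: I, integral causality)
#0 |J1  (closing 0-jn rule on J1)
#2 |J2  (1-jn J2 has f-setter on 0)
#3 |J2  (J2: bond 0 brought flow, rest push out)
#5 |J2  (J2: bond 0 brought flow, rest push out)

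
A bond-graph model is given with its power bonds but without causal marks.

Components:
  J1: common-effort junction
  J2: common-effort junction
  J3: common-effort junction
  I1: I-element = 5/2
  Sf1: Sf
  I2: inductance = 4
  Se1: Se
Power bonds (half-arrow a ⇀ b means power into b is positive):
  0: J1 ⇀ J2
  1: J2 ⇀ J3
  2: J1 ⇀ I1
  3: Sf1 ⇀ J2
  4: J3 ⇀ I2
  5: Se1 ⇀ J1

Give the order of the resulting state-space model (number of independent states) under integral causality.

β3 →Sf1  (source Sf1 imposes f)
β5 →J1  (Se1 fixes effort; stroke away)
β0 →J2  (common-e at J1 fixed by 5)
β2 →I1  (common-e at J1 fixed by 5)
β1 →J3  (J2 effort already set via bond 0)
β4 →I2  (0-jn J3 has e-setter on 1)

2  (I1, I2 all integral)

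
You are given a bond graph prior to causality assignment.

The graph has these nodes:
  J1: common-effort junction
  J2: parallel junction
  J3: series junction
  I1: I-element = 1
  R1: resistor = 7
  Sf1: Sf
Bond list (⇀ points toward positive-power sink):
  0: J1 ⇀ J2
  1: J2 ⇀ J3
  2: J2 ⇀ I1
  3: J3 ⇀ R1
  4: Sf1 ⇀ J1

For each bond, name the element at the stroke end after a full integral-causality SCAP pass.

b0 →J1
b1 →J2
b2 →I1
b3 →J3
b4 →Sf1

b4 stroke→Sf1  (Sf1 fixes flow; stroke at Sf1)
b0 stroke→J1  (closing 0-jn rule on J1)
b2 stroke→I1  (prefer integral on I1)
b1 stroke→J2  (J2: last free bond brings effort in)
b3 stroke→J3  (1-jn J3 has f-setter on 1)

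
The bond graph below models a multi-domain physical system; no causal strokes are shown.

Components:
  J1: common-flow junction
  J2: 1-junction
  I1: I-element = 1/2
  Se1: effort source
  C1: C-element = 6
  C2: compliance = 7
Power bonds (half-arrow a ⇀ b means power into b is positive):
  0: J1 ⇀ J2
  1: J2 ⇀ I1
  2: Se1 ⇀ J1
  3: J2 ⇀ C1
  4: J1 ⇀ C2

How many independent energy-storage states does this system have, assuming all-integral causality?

#2 stroke at J1  (Se1 (Se) sets effort on bond)
#1 stroke at I1  (prefer integral on I1)
#0 stroke at J2  (J2: bond 1 brought flow, rest push out)
#3 stroke at J2  (1-jn J2 has f-setter on 1)
#4 stroke at J1  (J1: bond 0 brought flow, rest push out)

3  (C1, C2, I1 all integral)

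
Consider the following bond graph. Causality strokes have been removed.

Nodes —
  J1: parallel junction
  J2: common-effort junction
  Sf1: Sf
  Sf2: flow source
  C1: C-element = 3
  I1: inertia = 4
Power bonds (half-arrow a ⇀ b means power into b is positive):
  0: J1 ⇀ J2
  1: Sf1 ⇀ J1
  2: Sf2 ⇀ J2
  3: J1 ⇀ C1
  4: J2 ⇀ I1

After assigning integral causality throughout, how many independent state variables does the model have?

2  (C1, I1 all integral)

#1 |Sf1  (Sf1 (Sf) sets flow on bond)
#2 |Sf2  (Sf2 fixes flow; stroke at Sf2)
#3 |J1  (C1: C, integral causality)
#0 |J2  (0-jn J1 has e-setter on 3)
#4 |I1  (J2 effort already set via bond 0)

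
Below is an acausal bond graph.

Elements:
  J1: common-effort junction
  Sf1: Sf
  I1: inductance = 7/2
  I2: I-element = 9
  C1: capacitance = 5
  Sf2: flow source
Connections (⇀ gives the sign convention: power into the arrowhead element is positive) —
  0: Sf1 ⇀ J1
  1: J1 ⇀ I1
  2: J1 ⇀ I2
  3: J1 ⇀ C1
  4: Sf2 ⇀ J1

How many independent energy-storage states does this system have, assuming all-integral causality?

3  (C1, I1, I2 all integral)

b0 |Sf1  (source Sf1 imposes f)
b4 |Sf2  (source Sf2 imposes f)
b1 |I1  (I1 integral (f out))
b2 |I2  (I2: I, integral causality)
b3 |J1  (closing 0-jn rule on J1)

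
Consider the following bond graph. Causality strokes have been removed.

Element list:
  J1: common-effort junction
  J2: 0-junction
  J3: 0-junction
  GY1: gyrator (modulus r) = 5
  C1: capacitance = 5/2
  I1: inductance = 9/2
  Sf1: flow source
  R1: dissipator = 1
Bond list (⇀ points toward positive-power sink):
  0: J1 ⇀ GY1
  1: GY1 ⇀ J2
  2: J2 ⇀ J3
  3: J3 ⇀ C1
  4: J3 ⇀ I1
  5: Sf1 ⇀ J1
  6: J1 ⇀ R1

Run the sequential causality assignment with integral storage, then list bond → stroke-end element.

#5 stroke at Sf1  (Sf1 fixes flow; stroke at Sf1)
#3 stroke at J3  (C1: C, integral causality)
#2 stroke at J2  (common-e at J3 fixed by 3)
#4 stroke at I1  (0-jn J3 has e-setter on 3)
#1 stroke at GY1  (common-e at J2 fixed by 2)
#0 stroke at GY1  (GY1 both-in/both-out from 1)
#6 stroke at J1  (J1 needs exactly one e-in)

β0 →GY1
β1 →GY1
β2 →J2
β3 →J3
β4 →I1
β5 →Sf1
β6 →J1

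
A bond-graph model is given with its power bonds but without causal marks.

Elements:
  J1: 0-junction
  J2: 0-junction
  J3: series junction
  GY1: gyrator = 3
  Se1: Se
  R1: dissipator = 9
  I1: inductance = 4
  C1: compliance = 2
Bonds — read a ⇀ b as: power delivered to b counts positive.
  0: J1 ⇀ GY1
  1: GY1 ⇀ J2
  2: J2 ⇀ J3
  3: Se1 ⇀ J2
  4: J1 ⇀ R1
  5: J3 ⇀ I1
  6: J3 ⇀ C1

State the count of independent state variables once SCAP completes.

β3 stroke→J2  (Se1: effort source, stroke at far end)
β1 stroke→GY1  (0-jn J2 has e-setter on 3)
β2 stroke→J3  (0-jn J2 has e-setter on 3)
β0 stroke→GY1  (through GY1, causality inverts; strokes same side of GY1)
β4 stroke→J1  (closing 0-jn rule on J1)
β5 stroke→I1  (I1 outputs flow p/I1)
β6 stroke→J3  (J3: bond 5 brought flow, rest push out)

2  (C1, I1 all integral)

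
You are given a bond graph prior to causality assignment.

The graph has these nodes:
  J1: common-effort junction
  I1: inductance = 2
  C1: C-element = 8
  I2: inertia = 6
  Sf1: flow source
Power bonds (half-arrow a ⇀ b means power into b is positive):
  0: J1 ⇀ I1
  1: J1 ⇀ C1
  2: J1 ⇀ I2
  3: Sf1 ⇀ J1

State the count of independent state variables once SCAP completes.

3  (C1, I1, I2 all integral)

bond 3 stroke at Sf1  (Sf1 fixes flow; stroke at Sf1)
bond 0 stroke at I1  (I1: I, integral causality)
bond 1 stroke at J1  (C1 outputs effort q/C1)
bond 2 stroke at I2  (J1 effort already set via bond 1)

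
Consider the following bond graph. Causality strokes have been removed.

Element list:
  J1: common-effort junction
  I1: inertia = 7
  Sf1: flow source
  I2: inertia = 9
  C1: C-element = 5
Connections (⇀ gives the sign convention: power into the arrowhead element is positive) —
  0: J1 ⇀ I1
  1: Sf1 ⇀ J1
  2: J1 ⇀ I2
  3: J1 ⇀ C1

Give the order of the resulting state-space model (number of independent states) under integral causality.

3  (C1, I1, I2 all integral)

β1 stroke→Sf1  (Sf1 fixes flow; stroke at Sf1)
β0 stroke→I1  (I1: I, integral causality)
β2 stroke→I2  (prefer integral on I2)
β3 stroke→J1  (J1 needs exactly one e-in)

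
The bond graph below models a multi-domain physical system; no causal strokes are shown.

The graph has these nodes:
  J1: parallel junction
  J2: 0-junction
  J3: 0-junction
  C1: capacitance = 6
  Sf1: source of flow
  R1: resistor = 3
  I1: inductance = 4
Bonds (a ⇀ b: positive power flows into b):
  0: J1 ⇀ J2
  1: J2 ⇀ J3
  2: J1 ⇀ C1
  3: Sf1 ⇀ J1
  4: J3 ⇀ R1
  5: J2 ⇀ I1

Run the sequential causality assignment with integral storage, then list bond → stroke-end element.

b3 stroke at Sf1  (Sf1: flow source, stroke at near end)
b2 stroke at J1  (C1 outputs effort q/C1)
b0 stroke at J2  (J1: bond 2 brought effort, rest push out)
b1 stroke at J3  (common-e at J2 fixed by 0)
b5 stroke at I1  (J2 effort already set via bond 0)
b4 stroke at R1  (J3: bond 1 brought effort, rest push out)

#0 stroke at J2
#1 stroke at J3
#2 stroke at J1
#3 stroke at Sf1
#4 stroke at R1
#5 stroke at I1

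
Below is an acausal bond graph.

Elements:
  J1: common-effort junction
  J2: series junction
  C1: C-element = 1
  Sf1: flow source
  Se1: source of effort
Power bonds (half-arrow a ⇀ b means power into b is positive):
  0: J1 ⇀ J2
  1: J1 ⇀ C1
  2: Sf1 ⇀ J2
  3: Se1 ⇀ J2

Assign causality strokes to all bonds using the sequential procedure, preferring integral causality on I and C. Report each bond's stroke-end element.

β0 |J2
β1 |J1
β2 |Sf1
β3 |J2

b2 |Sf1  (Sf1 fixes flow; stroke at Sf1)
b3 |J2  (Se1: effort source, stroke at far end)
b0 |J2  (1-jn J2 has f-setter on 2)
b1 |J1  (only one effort-in slot at J1)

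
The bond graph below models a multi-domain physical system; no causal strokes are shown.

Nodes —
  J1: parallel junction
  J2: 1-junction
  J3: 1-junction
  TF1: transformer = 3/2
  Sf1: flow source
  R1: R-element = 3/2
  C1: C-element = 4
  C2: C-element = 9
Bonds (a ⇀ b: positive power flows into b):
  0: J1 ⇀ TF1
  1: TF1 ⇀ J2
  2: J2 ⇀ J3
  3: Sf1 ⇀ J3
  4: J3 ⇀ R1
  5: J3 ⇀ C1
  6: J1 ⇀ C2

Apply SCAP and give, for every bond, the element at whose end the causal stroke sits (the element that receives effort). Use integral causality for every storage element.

b3 stroke at Sf1  (Sf1 fixes flow; stroke at Sf1)
b2 stroke at J3  (J3 flow already set via bond 3)
b4 stroke at J3  (J3: bond 3 brought flow, rest push out)
b5 stroke at J3  (J3 flow already set via bond 3)
b1 stroke at J2  (J2: bond 2 brought flow, rest push out)
b0 stroke at TF1  (TF1: transformer flips bond 1)
b6 stroke at J1  (closing 0-jn rule on J1)

bond 0 stroke at TF1
bond 1 stroke at J2
bond 2 stroke at J3
bond 3 stroke at Sf1
bond 4 stroke at J3
bond 5 stroke at J3
bond 6 stroke at J1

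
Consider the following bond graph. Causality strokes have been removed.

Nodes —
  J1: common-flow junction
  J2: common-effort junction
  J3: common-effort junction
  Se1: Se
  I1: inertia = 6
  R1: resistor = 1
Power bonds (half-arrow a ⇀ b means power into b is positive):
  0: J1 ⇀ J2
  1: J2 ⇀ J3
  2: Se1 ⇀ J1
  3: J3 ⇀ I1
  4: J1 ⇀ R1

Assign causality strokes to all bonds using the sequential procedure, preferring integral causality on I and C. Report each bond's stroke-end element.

bond 2 |J1  (Se1 (Se) sets effort on bond)
bond 3 |I1  (prefer integral on I1)
bond 1 |J3  (only one effort-in slot at J3)
bond 0 |J2  (only one effort-in slot at J2)
bond 4 |J1  (J1: bond 0 brought flow, rest push out)

#0 stroke→J2
#1 stroke→J3
#2 stroke→J1
#3 stroke→I1
#4 stroke→J1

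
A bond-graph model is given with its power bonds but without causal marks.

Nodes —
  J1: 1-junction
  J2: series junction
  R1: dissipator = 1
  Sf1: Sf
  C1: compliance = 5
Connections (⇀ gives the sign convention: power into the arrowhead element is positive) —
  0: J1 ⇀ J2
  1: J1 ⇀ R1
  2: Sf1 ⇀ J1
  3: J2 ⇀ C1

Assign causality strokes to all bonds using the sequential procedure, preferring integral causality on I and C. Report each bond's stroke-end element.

β2 |Sf1  (source Sf1 imposes f)
β0 |J1  (J1 flow already set via bond 2)
β1 |J1  (J1 flow already set via bond 2)
β3 |J2  (1-jn J2 has f-setter on 0)

b0 |J1
b1 |J1
b2 |Sf1
b3 |J2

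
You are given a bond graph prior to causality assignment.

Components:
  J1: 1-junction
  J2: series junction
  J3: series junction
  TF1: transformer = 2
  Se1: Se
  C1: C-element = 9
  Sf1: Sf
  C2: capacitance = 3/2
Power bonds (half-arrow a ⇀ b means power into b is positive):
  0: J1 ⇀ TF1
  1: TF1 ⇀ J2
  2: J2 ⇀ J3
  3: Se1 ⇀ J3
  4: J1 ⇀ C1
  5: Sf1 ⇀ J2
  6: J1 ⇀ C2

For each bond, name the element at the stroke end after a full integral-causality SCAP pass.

bond 3 stroke→J3  (Se1 fixes effort; stroke away)
bond 5 stroke→Sf1  (Sf1 (Sf) sets flow on bond)
bond 1 stroke→J2  (J2: bond 5 brought flow, rest push out)
bond 2 stroke→J2  (J2 flow already set via bond 5)
bond 0 stroke→TF1  (TF1 one-in-one-out from 1)
bond 4 stroke→J1  (J1 flow already set via bond 0)
bond 6 stroke→J1  (J1 flow already set via bond 0)

bond 0 stroke at TF1
bond 1 stroke at J2
bond 2 stroke at J2
bond 3 stroke at J3
bond 4 stroke at J1
bond 5 stroke at Sf1
bond 6 stroke at J1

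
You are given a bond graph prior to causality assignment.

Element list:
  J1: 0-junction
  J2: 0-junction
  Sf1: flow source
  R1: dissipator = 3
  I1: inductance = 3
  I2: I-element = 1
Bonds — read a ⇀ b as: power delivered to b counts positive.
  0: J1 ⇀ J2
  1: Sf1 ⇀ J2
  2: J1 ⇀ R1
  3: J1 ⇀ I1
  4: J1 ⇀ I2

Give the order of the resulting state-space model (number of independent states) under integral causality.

#1 stroke→Sf1  (source Sf1 imposes f)
#0 stroke→J2  (J2: last free bond brings effort in)
#3 stroke→I1  (I1 integral (f out))
#4 stroke→I2  (prefer integral on I2)
#2 stroke→J1  (J1 needs exactly one e-in)

2  (I1, I2 all integral)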